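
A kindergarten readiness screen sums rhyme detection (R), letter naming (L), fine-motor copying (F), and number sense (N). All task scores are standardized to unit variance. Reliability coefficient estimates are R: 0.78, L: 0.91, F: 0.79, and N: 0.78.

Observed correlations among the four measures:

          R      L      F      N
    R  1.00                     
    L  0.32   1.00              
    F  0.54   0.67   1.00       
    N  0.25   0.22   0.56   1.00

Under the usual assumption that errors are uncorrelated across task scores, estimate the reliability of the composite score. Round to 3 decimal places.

0.919

Var(R+L+F+N) = 4 + 2·[0.32 + 0.54 + 0.25 + 0.67 + 0.22 + 0.56] = 4 + 5.12 = 9.12.
Under uncorrelated errors the observed covariances equal the true-score covariances, so only the own-variance terms attenuate.
True-score variance = [0.78 + 0.91 + 0.79 + 0.78] + 5.12 = 3.26 + 5.12 = 8.38.
Reliability = 8.38 / 9.12 = 0.919.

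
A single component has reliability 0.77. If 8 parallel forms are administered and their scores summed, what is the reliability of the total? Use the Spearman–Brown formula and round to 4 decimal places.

ρ_k = kρ / (1 + (k−1)ρ) = 8·0.77 / (1 + 7·0.77) = 6.160 / 6.390 = 0.9640.

0.9640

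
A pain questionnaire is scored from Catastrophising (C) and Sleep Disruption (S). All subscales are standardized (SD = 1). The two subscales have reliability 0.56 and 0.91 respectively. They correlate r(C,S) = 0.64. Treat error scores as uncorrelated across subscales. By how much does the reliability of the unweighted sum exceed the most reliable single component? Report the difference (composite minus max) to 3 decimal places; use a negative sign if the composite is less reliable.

Var(sum) = 2 + 1.28 = 3.28; true-score variance = 1.47 + 1.28 = 2.75; composite reliability = 0.8384.
Max component reliability = 0.9100.
Difference = 0.8384 − 0.9100 = -0.072.

-0.072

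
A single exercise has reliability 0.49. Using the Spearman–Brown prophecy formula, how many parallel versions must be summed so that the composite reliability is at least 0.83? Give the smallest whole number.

k ≥ ρ*(1−ρ₁)/(ρ₁(1−ρ*)) = 0.83·0.51 / (0.49·0.17) = 5.082.
Smallest integer k = 6.

6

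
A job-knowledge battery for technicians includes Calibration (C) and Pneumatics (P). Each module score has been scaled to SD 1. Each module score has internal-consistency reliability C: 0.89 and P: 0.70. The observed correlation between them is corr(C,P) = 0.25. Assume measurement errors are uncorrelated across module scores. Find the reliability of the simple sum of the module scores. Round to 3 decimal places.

0.836

Var(C+P) = 2 + 2·[0.25] = 2 + 0.5 = 2.5.
Under uncorrelated errors the observed covariances equal the true-score covariances, so only the own-variance terms attenuate.
True-score variance = [0.89 + 0.70] + 0.5 = 1.59 + 0.5 = 2.09.
Reliability = 2.09 / 2.5 = 0.836.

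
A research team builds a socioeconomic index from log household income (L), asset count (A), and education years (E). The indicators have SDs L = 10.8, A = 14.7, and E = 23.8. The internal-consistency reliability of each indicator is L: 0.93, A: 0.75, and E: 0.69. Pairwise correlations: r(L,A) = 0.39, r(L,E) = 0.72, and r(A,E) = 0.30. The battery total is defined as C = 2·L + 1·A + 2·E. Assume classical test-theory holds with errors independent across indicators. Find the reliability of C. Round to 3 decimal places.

Var(C) = 2²·10.8² + 14.7² + 2²·23.8² + 2·[2·10.8·14.7·0.39 + 4·10.8·23.8·0.72 + 2·14.7·23.8·0.30] = 2948.41 + 2148.05 = 5096.46.
With uncorrelated errors the cross-covariances are all true-score covariance, so they carry over unchanged; only the diagonal terms shrink to ρᵢσᵢ².
True-score variance = [2²·10.8²·0.93 + 14.7²·0.75 + 2²·23.8²·0.69] + 2148.05 = 2159.34 + 2148.05 = 4307.39.
Reliability = 4307.39 / 5096.46 = 0.845.

0.845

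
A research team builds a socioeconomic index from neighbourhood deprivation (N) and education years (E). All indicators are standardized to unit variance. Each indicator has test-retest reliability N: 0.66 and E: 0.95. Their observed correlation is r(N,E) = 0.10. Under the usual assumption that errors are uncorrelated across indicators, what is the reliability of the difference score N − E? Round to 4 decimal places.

Var(N−E) = 1 + 1 − 2·0.10 = 2 − 0.2 = 1.8.
With uncorrelated errors the cross-covariances are all true-score covariance, so they carry over unchanged; only the diagonal terms shrink to ρᵢσᵢ².
True-score variance = [0.66 + 0.95] − 0.2 = 1.61 − 0.2 = 1.41.
Reliability = 1.41 / 1.8 = 0.7833.

0.7833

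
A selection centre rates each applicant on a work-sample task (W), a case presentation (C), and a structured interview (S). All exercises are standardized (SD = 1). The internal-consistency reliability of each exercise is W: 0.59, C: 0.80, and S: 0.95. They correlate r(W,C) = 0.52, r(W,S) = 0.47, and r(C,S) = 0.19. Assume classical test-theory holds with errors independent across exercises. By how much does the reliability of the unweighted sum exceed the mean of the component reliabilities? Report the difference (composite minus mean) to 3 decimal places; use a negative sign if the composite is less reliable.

Var(sum) = 3 + 2.36 = 5.36; true-score variance = 2.34 + 2.36 = 4.7; composite reliability = 0.8769.
Mean component reliability = 0.7800.
Difference = 0.8769 − 0.7800 = 0.097.

0.097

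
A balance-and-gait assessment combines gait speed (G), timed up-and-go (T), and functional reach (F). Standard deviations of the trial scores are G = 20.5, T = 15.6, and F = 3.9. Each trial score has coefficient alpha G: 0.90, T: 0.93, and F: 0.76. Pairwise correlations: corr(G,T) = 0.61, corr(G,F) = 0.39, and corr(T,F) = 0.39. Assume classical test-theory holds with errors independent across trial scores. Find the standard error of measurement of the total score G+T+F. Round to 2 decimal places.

Var(total) = 678.82 + 499.972 = 1178.79.
True-score variance = 616.109 + 499.972 = 1116.08, so reliability = 0.9468.
Error variance = 1178.79 − 1116.08 = 62.7106; SEM = √62.7106 = 7.92.

7.92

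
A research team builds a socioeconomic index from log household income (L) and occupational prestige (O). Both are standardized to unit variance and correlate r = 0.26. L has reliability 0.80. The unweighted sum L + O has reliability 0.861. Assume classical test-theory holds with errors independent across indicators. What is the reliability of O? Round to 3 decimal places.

Var(L+O) = 2 + 2·0.26 = 2.520.
True-score variance = ρ_L + ρ_O + 2·0.26, so 0.861 = (0.80 + ρ_O + 0.52) / 2.520.
ρ_O = 0.861·2.520 − 0.80 − 0.52 = 0.850.

0.850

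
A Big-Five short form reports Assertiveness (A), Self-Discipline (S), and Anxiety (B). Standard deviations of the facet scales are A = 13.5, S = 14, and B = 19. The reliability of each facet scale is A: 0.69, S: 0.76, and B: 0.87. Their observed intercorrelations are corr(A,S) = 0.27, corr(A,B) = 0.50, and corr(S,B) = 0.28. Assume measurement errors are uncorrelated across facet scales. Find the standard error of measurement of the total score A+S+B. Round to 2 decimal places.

12.27

Var(total) = 739.25 + 507.52 = 1246.77.
True-score variance = 588.783 + 507.52 = 1096.3, so reliability = 0.8793.
Error variance = 1246.77 − 1096.3 = 150.467; SEM = √150.467 = 12.27.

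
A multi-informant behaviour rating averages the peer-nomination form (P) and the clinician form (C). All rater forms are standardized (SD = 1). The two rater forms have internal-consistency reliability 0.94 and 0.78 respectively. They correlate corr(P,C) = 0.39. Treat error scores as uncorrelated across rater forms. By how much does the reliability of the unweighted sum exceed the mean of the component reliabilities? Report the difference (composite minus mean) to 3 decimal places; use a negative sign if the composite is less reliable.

Var(sum) = 2 + 0.78 = 2.78; true-score variance = 1.72 + 0.78 = 2.5; composite reliability = 0.8993.
Mean component reliability = 0.8600.
Difference = 0.8993 − 0.8600 = 0.039.

0.039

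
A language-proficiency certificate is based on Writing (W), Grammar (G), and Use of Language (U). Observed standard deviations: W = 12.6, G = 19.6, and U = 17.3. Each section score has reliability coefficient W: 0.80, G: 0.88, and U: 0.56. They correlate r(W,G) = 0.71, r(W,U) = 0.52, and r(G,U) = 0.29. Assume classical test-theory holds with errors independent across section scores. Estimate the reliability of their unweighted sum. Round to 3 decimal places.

0.870

Var(W+G+U) = 12.6² + 19.6² + 17.3² + 2·[12.6·19.6·0.71 + 12.6·17.3·0.52 + 19.6·17.3·0.29] = 842.21 + 774.049 = 1616.26.
With uncorrelated errors the cross-covariances are all true-score covariance, so they carry over unchanged; only the diagonal terms shrink to ρᵢσᵢ².
True-score variance = [12.6²·0.80 + 19.6²·0.88 + 17.3²·0.56] + 774.049 = 632.671 + 774.049 = 1406.72.
Reliability = 1406.72 / 1616.26 = 0.870.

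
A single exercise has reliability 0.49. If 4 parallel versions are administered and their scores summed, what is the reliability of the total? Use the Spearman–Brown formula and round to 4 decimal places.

ρ_k = kρ / (1 + (k−1)ρ) = 4·0.49 / (1 + 3·0.49) = 1.960 / 2.470 = 0.7935.

0.7935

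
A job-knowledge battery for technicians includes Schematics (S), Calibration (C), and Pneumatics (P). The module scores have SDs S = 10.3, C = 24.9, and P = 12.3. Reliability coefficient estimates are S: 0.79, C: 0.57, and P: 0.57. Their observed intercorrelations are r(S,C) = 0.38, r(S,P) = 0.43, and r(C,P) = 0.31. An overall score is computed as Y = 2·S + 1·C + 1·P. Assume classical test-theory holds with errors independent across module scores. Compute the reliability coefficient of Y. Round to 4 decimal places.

0.7889

Var(Y) = 2²·10.3² + 24.9² + 12.3² + 2·[2·10.3·24.9·0.38 + 2·10.3·12.3·0.43 + 24.9·12.3·0.31] = 1195.66 + 797.629 = 1993.29.
With uncorrelated errors the cross-covariances are all true-score covariance, so they carry over unchanged; only the diagonal terms shrink to ρᵢσᵢ².
True-score variance = [2²·10.3²·0.79 + 24.9²·0.57 + 12.3²·0.57] + 797.629 = 774.885 + 797.629 = 1572.51.
Reliability = 1572.51 / 1993.29 = 0.7889.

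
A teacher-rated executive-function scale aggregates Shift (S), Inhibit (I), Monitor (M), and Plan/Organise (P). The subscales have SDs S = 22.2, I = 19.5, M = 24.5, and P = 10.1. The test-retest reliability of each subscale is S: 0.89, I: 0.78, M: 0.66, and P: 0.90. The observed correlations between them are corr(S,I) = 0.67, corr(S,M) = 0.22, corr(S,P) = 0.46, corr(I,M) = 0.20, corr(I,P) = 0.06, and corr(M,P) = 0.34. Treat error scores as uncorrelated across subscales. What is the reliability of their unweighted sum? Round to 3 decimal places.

Var(S+I+M+P) = 22.2² + 19.5² + 24.5² + 10.1² + 2·[22.2·19.5·0.67 + 22.2·24.5·0.22 + 22.2·10.1·0.46 + 19.5·24.5·0.20 + 19.5·10.1·0.06 + 24.5·10.1·0.34] = 1575.35 + 1408.68 = 2984.03.
Because errors are independent across components, Cov(Tᵢ,Tⱼ) = Cov(Xᵢ,Xⱼ); the off-diagonal part of the true-score variance is the same as above.
True-score variance = [22.2²·0.89 + 19.5²·0.78 + 24.5²·0.66 + 10.1²·0.90] + 1408.68 = 1223.2 + 1408.68 = 2631.88.
Reliability = 2631.88 / 2984.03 = 0.882.

0.882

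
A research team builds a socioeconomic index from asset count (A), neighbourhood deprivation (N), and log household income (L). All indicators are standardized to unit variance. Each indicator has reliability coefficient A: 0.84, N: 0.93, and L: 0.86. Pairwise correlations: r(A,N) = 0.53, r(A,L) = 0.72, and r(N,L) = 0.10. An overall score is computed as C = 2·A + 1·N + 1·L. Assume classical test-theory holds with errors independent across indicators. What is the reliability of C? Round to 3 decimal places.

0.924

Var(C) = 2² + 1 + 1 + 2·[2·0.53 + 2·0.72 + 0.10] = 6 + 5.2 = 11.2.
Because errors are independent across components, Cov(Tᵢ,Tⱼ) = Cov(Xᵢ,Xⱼ); the off-diagonal part of the true-score variance is the same as above.
True-score variance = [2²·0.84 + 0.93 + 0.86] + 5.2 = 5.15 + 5.2 = 10.35.
Reliability = 10.35 / 11.2 = 0.924.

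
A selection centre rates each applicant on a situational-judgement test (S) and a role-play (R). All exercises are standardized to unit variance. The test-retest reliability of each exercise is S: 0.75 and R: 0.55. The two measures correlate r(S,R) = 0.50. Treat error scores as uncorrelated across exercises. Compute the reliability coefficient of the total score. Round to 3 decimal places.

Var(S+R) = 2 + 2·[0.50] = 2 + 1 = 3.
Under uncorrelated errors the observed covariances equal the true-score covariances, so only the own-variance terms attenuate.
True-score variance = [0.75 + 0.55] + 1 = 1.3 + 1 = 2.3.
Reliability = 2.3 / 3 = 0.767.

0.767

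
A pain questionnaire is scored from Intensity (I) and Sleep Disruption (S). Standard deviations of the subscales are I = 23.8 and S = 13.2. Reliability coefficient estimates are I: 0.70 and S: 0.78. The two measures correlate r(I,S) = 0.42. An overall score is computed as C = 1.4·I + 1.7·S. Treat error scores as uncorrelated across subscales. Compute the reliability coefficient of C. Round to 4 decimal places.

Var(C) = 1.4²·23.8² + 1.7²·13.2² + 2·[2.38·23.8·13.2·0.42] = 1613.78 + 628.069 = 2241.84.
Under uncorrelated errors the observed covariances equal the true-score covariances, so only the own-variance terms attenuate.
True-score variance = [1.4²·23.8²·0.70 + 1.7²·13.2²·0.78] + 628.069 = 1169.93 + 628.069 = 1798.
Reliability = 1798 / 2241.84 = 0.8020.

0.8020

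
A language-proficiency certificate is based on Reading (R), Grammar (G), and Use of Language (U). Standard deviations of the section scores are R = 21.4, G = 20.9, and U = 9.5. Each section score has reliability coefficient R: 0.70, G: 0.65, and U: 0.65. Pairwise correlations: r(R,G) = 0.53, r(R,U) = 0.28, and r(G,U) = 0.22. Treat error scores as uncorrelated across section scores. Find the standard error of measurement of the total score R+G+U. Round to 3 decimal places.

Var(total) = 985.02 + 675.306 = 1660.33.
True-score variance = 663.161 + 675.306 = 1338.47, so reliability = 0.8061.
Error variance = 1660.33 − 1338.47 = 321.859; SEM = √321.859 = 17.940.

17.940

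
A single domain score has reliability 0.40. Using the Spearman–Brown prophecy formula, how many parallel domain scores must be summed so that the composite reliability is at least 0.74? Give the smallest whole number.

5

k ≥ ρ*(1−ρ₁)/(ρ₁(1−ρ*)) = 0.74·0.60 / (0.40·0.26) = 4.269.
Smallest integer k = 5.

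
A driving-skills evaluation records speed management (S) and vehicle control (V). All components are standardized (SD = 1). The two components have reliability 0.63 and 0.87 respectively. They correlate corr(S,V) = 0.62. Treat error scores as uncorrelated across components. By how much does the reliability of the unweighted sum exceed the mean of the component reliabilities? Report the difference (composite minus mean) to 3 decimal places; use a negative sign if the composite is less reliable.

0.096

Var(sum) = 2 + 1.24 = 3.24; true-score variance = 1.5 + 1.24 = 2.74; composite reliability = 0.8457.
Mean component reliability = 0.7500.
Difference = 0.8457 − 0.7500 = 0.096.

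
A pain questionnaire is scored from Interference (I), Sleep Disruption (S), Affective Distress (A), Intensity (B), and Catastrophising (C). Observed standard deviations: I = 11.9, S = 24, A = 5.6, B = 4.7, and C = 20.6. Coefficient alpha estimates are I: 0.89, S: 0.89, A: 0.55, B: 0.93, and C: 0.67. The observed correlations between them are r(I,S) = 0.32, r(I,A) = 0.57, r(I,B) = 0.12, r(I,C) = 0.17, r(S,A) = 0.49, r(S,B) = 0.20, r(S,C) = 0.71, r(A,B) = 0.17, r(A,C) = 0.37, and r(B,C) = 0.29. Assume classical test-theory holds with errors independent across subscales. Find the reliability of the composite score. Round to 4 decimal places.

Var(I+S+A+B+C) = 11.9² + 24² + 5.6² + 4.7² + 20.6² + 2·[11.9·24·0.32 + 11.9·5.6·0.57 + 11.9·4.7·0.12 + 11.9·20.6·0.17 + 24·5.6·0.49 + 24·4.7·0.20 + 24·20.6·0.71 + 5.6·4.7·0.17 + 5.6·20.6·0.37 + 4.7·20.6·0.29] = 1195.42 + 1384.88 = 2580.3.
Because errors are independent across components, Cov(Tᵢ,Tⱼ) = Cov(Xᵢ,Xⱼ); the off-diagonal part of the true-score variance is the same as above.
True-score variance = [11.9²·0.89 + 24²·0.89 + 5.6²·0.55 + 4.7²·0.93 + 20.6²·0.67] + 1384.88 = 960.786 + 1384.88 = 2345.66.
Reliability = 2345.66 / 2580.3 = 0.9091.

0.9091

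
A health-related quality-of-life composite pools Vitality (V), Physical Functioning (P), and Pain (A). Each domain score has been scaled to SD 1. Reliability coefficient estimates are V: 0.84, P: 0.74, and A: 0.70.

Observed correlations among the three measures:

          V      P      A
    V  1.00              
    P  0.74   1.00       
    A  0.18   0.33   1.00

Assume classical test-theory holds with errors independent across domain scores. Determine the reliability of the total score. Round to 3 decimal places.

0.869

Var(V+P+A) = 3 + 2·[0.74 + 0.18 + 0.33] = 3 + 2.5 = 5.5.
With uncorrelated errors the cross-covariances are all true-score covariance, so they carry over unchanged; only the diagonal terms shrink to ρᵢσᵢ².
True-score variance = [0.84 + 0.74 + 0.70] + 2.5 = 2.28 + 2.5 = 4.78.
Reliability = 4.78 / 5.5 = 0.869.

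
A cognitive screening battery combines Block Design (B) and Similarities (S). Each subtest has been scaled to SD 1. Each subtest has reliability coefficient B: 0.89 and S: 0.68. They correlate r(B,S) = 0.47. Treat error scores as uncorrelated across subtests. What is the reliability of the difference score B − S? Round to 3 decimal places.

0.594

Var(B−S) = 1 + 1 − 2·0.47 = 2 − 0.94 = 1.06.
With uncorrelated errors the cross-covariances are all true-score covariance, so they carry over unchanged; only the diagonal terms shrink to ρᵢσᵢ².
True-score variance = [0.89 + 0.68] − 0.94 = 1.57 − 0.94 = 0.63.
Reliability = 0.63 / 1.06 = 0.594.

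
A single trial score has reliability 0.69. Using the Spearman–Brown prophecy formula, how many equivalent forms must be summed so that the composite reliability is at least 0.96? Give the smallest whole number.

k ≥ ρ*(1−ρ₁)/(ρ₁(1−ρ*)) = 0.96·0.31 / (0.69·0.04) = 10.783.
Smallest integer k = 11.

11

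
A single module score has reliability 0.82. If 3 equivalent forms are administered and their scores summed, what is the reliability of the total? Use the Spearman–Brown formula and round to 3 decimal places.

0.932

ρ_k = kρ / (1 + (k−1)ρ) = 3·0.82 / (1 + 2·0.82) = 2.460 / 2.640 = 0.932.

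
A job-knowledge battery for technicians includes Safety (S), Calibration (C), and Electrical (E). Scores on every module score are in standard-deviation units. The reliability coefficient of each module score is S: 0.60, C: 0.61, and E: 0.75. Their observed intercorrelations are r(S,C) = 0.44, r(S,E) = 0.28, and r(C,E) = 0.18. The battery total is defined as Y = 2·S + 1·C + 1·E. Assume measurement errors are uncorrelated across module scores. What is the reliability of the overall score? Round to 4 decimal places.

Var(Y) = 2² + 1 + 1 + 2·[2·0.44 + 2·0.28 + 0.18] = 6 + 3.24 = 9.24.
With uncorrelated errors the cross-covariances are all true-score covariance, so they carry over unchanged; only the diagonal terms shrink to ρᵢσᵢ².
True-score variance = [2²·0.60 + 0.61 + 0.75] + 3.24 = 3.76 + 3.24 = 7.
Reliability = 7 / 9.24 = 0.7576.

0.7576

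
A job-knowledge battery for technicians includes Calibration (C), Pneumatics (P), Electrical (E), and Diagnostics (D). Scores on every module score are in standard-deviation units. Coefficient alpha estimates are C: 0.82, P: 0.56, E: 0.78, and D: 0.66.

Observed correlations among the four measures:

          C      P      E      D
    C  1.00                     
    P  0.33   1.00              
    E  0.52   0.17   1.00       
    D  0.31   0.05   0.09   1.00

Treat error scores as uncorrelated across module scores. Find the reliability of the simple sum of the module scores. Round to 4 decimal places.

Var(C+P+E+D) = 4 + 2·[0.33 + 0.52 + 0.31 + 0.17 + 0.05 + 0.09] = 4 + 2.94 = 6.94.
Under uncorrelated errors the observed covariances equal the true-score covariances, so only the own-variance terms attenuate.
True-score variance = [0.82 + 0.56 + 0.78 + 0.66] + 2.94 = 2.82 + 2.94 = 5.76.
Reliability = 5.76 / 6.94 = 0.8300.

0.8300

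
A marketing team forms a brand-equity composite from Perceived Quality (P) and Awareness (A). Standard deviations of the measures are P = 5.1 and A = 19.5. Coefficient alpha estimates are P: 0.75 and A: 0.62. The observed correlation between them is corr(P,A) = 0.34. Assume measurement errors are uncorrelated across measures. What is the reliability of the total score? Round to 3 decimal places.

0.681

Var(P+A) = 5.1² + 19.5² + 2·[5.1·19.5·0.34] = 406.26 + 67.626 = 473.886.
With uncorrelated errors the cross-covariances are all true-score covariance, so they carry over unchanged; only the diagonal terms shrink to ρᵢσᵢ².
True-score variance = [5.1²·0.75 + 19.5²·0.62] + 67.626 = 255.262 + 67.626 = 322.888.
Reliability = 322.888 / 473.886 = 0.681.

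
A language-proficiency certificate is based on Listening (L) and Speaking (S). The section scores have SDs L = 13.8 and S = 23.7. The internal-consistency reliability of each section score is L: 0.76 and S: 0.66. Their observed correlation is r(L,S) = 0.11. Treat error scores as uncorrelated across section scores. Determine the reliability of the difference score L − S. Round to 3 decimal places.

Var(L−S) = 13.8² + 23.7² − 2·13.8·23.7·0.11 = 752.13 − 71.9532 = 680.177.
Under uncorrelated errors the observed covariances equal the true-score covariances, so only the own-variance terms attenuate.
True-score variance = [13.8²·0.76 + 23.7²·0.66] − 71.9532 = 515.45 − 71.9532 = 443.497.
Reliability = 443.497 / 680.177 = 0.652.

0.652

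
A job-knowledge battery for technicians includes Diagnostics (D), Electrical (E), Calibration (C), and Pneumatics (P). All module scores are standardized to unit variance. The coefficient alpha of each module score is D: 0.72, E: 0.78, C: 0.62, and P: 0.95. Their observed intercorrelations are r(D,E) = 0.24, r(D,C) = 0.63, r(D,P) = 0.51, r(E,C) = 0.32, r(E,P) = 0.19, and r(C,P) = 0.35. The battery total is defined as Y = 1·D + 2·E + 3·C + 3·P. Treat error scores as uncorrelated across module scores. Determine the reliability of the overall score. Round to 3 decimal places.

Var(Y) = 1 + 2² + 3² + 3² + 2·[2·0.24 + 3·0.63 + 3·0.51 + 6·0.32 + 6·0.19 + 9·0.35] = 23 + 20.22 = 43.22.
Because errors are independent across components, Cov(Tᵢ,Tⱼ) = Cov(Xᵢ,Xⱼ); the off-diagonal part of the true-score variance is the same as above.
True-score variance = [0.72 + 2²·0.78 + 3²·0.62 + 3²·0.95] + 20.22 = 17.97 + 20.22 = 38.19.
Reliability = 38.19 / 43.22 = 0.884.

0.884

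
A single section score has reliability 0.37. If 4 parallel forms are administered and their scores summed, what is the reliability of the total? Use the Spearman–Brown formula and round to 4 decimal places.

0.7014

ρ_k = kρ / (1 + (k−1)ρ) = 4·0.37 / (1 + 3·0.37) = 1.480 / 2.110 = 0.7014.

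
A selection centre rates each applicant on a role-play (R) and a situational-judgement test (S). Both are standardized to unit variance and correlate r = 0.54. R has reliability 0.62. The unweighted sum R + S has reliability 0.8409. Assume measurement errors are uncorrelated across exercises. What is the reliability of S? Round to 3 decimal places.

0.890

Var(R+S) = 2 + 2·0.54 = 3.080.
True-score variance = ρ_R + ρ_S + 2·0.54, so 0.8409 = (0.62 + ρ_S + 1.08) / 3.080.
ρ_S = 0.8409·3.080 − 0.62 − 1.08 = 0.890.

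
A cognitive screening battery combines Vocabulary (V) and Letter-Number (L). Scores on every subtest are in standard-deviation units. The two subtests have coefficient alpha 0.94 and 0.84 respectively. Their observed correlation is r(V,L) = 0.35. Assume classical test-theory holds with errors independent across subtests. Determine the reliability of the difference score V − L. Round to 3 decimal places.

0.831

Var(V−L) = 1 + 1 − 2·0.35 = 2 − 0.7 = 1.3.
Under uncorrelated errors the observed covariances equal the true-score covariances, so only the own-variance terms attenuate.
True-score variance = [0.94 + 0.84] − 0.7 = 1.78 − 0.7 = 1.08.
Reliability = 1.08 / 1.3 = 0.831.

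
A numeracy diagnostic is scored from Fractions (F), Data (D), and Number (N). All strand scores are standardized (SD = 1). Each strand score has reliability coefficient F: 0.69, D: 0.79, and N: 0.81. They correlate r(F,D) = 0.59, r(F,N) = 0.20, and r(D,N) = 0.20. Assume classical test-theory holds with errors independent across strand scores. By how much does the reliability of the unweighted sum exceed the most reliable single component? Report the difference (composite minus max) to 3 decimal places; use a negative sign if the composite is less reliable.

Var(sum) = 3 + 1.98 = 4.98; true-score variance = 2.29 + 1.98 = 4.27; composite reliability = 0.8574.
Max component reliability = 0.8100.
Difference = 0.8574 − 0.8100 = 0.047.

0.047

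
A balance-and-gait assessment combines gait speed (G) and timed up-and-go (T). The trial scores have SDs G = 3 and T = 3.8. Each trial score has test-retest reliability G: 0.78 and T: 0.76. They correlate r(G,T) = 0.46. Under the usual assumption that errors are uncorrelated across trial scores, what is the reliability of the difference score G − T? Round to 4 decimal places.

Var(G−T) = 3² + 3.8² − 2·3·3.8·0.46 = 23.44 − 10.488 = 12.952.
With uncorrelated errors the cross-covariances are all true-score covariance, so they carry over unchanged; only the diagonal terms shrink to ρᵢσᵢ².
True-score variance = [3²·0.78 + 3.8²·0.76] − 10.488 = 17.9944 − 10.488 = 7.5064.
Reliability = 7.5064 / 12.952 = 0.5796.

0.5796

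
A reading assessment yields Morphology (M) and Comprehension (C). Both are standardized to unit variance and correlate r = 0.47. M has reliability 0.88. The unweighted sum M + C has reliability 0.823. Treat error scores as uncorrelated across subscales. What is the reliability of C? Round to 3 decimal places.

0.600

Var(M+C) = 2 + 2·0.47 = 2.940.
True-score variance = ρ_M + ρ_C + 2·0.47, so 0.823 = (0.88 + ρ_C + 0.94) / 2.940.
ρ_C = 0.823·2.940 − 0.88 − 0.94 = 0.600.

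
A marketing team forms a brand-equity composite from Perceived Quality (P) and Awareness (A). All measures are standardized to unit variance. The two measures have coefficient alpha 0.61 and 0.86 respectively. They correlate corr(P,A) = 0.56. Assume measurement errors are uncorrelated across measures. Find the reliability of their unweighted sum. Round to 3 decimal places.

Var(P+A) = 2 + 2·[0.56] = 2 + 1.12 = 3.12.
Because errors are independent across components, Cov(Tᵢ,Tⱼ) = Cov(Xᵢ,Xⱼ); the off-diagonal part of the true-score variance is the same as above.
True-score variance = [0.61 + 0.86] + 1.12 = 1.47 + 1.12 = 2.59.
Reliability = 2.59 / 3.12 = 0.830.

0.830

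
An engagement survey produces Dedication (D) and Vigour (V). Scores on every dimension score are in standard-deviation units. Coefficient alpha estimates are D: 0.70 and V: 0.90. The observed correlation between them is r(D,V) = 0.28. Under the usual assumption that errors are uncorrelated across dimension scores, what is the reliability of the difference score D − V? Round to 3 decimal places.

0.722

Var(D−V) = 1 + 1 − 2·0.28 = 2 − 0.56 = 1.44.
Under uncorrelated errors the observed covariances equal the true-score covariances, so only the own-variance terms attenuate.
True-score variance = [0.70 + 0.90] − 0.56 = 1.6 − 0.56 = 1.04.
Reliability = 1.04 / 1.44 = 0.722.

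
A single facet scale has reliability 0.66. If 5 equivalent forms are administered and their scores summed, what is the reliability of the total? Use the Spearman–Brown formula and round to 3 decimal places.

ρ_k = kρ / (1 + (k−1)ρ) = 5·0.66 / (1 + 4·0.66) = 3.300 / 3.640 = 0.907.

0.907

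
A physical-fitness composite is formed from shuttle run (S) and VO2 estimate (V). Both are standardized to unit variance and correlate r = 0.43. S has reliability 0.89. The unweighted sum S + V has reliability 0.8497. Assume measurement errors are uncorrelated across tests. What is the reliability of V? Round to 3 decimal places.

0.680

Var(S+V) = 2 + 2·0.43 = 2.860.
True-score variance = ρ_S + ρ_V + 2·0.43, so 0.8497 = (0.89 + ρ_V + 0.86) / 2.860.
ρ_V = 0.8497·2.860 − 0.89 − 0.86 = 0.680.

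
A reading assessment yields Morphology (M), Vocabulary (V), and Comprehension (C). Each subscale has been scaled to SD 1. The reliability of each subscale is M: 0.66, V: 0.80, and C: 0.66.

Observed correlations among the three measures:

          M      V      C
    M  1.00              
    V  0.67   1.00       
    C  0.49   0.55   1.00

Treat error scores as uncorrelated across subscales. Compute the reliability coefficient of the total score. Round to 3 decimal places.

Var(M+V+C) = 3 + 2·[0.67 + 0.49 + 0.55] = 3 + 3.42 = 6.42.
With uncorrelated errors the cross-covariances are all true-score covariance, so they carry over unchanged; only the diagonal terms shrink to ρᵢσᵢ².
True-score variance = [0.66 + 0.80 + 0.66] + 3.42 = 2.12 + 3.42 = 5.54.
Reliability = 5.54 / 6.42 = 0.863.

0.863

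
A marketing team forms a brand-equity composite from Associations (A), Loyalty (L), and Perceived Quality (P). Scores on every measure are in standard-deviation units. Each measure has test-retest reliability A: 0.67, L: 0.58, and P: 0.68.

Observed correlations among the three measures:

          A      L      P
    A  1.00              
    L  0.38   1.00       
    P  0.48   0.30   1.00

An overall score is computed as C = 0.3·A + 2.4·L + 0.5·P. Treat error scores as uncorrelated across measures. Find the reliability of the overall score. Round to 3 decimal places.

0.663

Var(C) = 0.3² + 2.4² + 0.5² + 2·[0.72·0.38 + 0.15·0.48 + 1.2·0.30] = 6.1 + 1.4112 = 7.5112.
Under uncorrelated errors the observed covariances equal the true-score covariances, so only the own-variance terms attenuate.
True-score variance = [0.3²·0.67 + 2.4²·0.58 + 0.5²·0.68] + 1.4112 = 3.5711 + 1.4112 = 4.9823.
Reliability = 4.9823 / 7.5112 = 0.663.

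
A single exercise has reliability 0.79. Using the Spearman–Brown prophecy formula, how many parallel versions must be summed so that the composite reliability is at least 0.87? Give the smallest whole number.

2

k ≥ ρ*(1−ρ₁)/(ρ₁(1−ρ*)) = 0.87·0.21 / (0.79·0.13) = 1.779.
Smallest integer k = 2.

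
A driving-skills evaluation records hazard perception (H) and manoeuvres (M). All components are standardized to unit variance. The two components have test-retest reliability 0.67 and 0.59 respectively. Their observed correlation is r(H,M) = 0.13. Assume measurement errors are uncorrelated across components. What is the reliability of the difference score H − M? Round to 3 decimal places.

Var(H−M) = 1 + 1 − 2·0.13 = 2 − 0.26 = 1.74.
Because errors are independent across components, Cov(Tᵢ,Tⱼ) = Cov(Xᵢ,Xⱼ); the off-diagonal part of the true-score variance is the same as above.
True-score variance = [0.67 + 0.59] − 0.26 = 1.26 − 0.26 = 1.
Reliability = 1 / 1.74 = 0.575.

0.575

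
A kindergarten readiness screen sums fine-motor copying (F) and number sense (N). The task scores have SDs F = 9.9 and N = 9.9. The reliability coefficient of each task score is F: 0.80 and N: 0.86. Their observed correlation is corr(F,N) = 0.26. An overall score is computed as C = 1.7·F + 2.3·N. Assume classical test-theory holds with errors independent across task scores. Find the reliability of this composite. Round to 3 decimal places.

Var(C) = 1.7²·9.9² + 2.3²·9.9² + 2·[3.91·9.9·9.9·0.26] = 801.722 + 199.274 = 1001.
With uncorrelated errors the cross-covariances are all true-score covariance, so they carry over unchanged; only the diagonal terms shrink to ρᵢσᵢ².
True-score variance = [1.7²·9.9²·0.80 + 2.3²·9.9²·0.86] + 199.274 = 672.486 + 199.274 = 871.76.
Reliability = 871.76 / 1001 = 0.871.

0.871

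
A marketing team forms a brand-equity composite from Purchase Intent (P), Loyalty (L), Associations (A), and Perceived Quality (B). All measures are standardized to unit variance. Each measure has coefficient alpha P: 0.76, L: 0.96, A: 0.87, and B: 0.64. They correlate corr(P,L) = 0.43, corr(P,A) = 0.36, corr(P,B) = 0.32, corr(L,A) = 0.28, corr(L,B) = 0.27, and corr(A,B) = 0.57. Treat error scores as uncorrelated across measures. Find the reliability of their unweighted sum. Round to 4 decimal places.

0.9090

Var(P+L+A+B) = 4 + 2·[0.43 + 0.36 + 0.32 + 0.28 + 0.27 + 0.57] = 4 + 4.46 = 8.46.
Under uncorrelated errors the observed covariances equal the true-score covariances, so only the own-variance terms attenuate.
True-score variance = [0.76 + 0.96 + 0.87 + 0.64] + 4.46 = 3.23 + 4.46 = 7.69.
Reliability = 7.69 / 8.46 = 0.9090.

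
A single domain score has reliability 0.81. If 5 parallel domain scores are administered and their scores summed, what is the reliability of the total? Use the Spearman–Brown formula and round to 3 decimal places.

0.955

ρ_k = kρ / (1 + (k−1)ρ) = 5·0.81 / (1 + 4·0.81) = 4.050 / 4.240 = 0.955.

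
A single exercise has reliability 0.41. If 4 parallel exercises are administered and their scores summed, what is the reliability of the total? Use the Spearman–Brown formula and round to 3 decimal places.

0.735

ρ_k = kρ / (1 + (k−1)ρ) = 4·0.41 / (1 + 3·0.41) = 1.640 / 2.230 = 0.735.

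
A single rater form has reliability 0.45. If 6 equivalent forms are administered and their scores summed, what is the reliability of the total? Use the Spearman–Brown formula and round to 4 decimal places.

0.8308

ρ_k = kρ / (1 + (k−1)ρ) = 6·0.45 / (1 + 5·0.45) = 2.700 / 3.250 = 0.8308.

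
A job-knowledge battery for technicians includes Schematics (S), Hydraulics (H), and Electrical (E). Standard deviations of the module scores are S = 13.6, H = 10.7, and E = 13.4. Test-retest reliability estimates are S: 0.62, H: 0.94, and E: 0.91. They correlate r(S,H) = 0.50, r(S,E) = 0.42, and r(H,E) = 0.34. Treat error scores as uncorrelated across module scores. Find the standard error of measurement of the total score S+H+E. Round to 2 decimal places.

9.66

Var(total) = 479.01 + 396.1 = 875.11.
True-score variance = 385.695 + 396.1 = 781.795, so reliability = 0.8934.
Error variance = 875.11 − 781.795 = 93.3146; SEM = √93.3146 = 9.66.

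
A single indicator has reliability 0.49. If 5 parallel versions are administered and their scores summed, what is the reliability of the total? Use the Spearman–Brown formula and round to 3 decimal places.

ρ_k = kρ / (1 + (k−1)ρ) = 5·0.49 / (1 + 4·0.49) = 2.450 / 2.960 = 0.828.

0.828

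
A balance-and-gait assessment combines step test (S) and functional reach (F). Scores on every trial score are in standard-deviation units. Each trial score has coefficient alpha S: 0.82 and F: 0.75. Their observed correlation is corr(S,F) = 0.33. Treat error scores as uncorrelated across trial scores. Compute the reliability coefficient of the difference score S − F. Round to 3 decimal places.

0.679

Var(S−F) = 1 + 1 − 2·0.33 = 2 − 0.66 = 1.34.
Under uncorrelated errors the observed covariances equal the true-score covariances, so only the own-variance terms attenuate.
True-score variance = [0.82 + 0.75] − 0.66 = 1.57 − 0.66 = 0.91.
Reliability = 0.91 / 1.34 = 0.679.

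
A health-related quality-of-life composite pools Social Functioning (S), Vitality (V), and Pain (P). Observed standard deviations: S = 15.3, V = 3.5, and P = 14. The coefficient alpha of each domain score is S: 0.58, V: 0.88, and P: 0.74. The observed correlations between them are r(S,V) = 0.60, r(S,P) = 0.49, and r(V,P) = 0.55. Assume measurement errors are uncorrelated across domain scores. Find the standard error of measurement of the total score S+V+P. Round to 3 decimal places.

Var(total) = 442.34 + 328.076 = 770.416.
True-score variance = 291.592 + 328.076 = 619.668, so reliability = 0.8043.
Error variance = 770.416 − 619.668 = 150.748; SEM = √150.748 = 12.278.

12.278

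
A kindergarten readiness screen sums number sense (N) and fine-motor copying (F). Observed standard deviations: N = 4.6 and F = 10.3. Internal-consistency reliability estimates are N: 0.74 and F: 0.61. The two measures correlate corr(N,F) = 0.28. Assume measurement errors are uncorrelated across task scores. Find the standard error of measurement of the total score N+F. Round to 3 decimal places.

6.847

Var(total) = 127.25 + 26.5328 = 153.783.
True-score variance = 80.3733 + 26.5328 = 106.906, so reliability = 0.6952.
Error variance = 153.783 − 106.906 = 46.8767; SEM = √46.8767 = 6.847.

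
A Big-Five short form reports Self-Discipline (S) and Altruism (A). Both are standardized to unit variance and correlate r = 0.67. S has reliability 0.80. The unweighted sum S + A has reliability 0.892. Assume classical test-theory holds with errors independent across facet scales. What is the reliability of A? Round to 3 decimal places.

0.839

Var(S+A) = 2 + 2·0.67 = 3.340.
True-score variance = ρ_S + ρ_A + 2·0.67, so 0.892 = (0.80 + ρ_A + 1.34) / 3.340.
ρ_A = 0.892·3.340 − 0.80 − 1.34 = 0.839.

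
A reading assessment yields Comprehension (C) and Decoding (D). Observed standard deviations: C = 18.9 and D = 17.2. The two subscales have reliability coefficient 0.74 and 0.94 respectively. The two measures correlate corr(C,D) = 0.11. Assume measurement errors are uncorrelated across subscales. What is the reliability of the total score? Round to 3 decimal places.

0.847

Var(C+D) = 18.9² + 17.2² + 2·[18.9·17.2·0.11] = 653.05 + 71.5176 = 724.568.
With uncorrelated errors the cross-covariances are all true-score covariance, so they carry over unchanged; only the diagonal terms shrink to ρᵢσᵢ².
True-score variance = [18.9²·0.74 + 17.2²·0.94] + 71.5176 = 542.425 + 71.5176 = 613.943.
Reliability = 613.943 / 724.568 = 0.847.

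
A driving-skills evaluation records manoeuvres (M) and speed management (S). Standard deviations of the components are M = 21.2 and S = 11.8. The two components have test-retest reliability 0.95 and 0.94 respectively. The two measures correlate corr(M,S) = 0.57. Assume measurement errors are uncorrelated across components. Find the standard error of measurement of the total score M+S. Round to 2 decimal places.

5.55

Var(total) = 588.68 + 285.182 = 873.862.
True-score variance = 557.854 + 285.182 = 843.036, so reliability = 0.9647.
Error variance = 873.862 − 843.036 = 30.8264; SEM = √30.8264 = 5.55.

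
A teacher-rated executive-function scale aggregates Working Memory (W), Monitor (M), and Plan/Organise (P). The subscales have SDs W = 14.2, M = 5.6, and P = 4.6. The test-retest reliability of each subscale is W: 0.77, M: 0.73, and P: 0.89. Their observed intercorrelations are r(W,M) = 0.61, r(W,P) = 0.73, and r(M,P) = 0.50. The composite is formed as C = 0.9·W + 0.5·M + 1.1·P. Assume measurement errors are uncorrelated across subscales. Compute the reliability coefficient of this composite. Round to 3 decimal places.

0.878

Var(C) = 0.9²·14.2² + 0.5²·5.6² + 1.1²·4.6² + 2·[0.45·14.2·5.6·0.61 + 0.99·14.2·4.6·0.73 + 0.55·5.6·4.6·0.50] = 196.772 + 152.238 = 349.01.
Under uncorrelated errors the observed covariances equal the true-score covariances, so only the own-variance terms attenuate.
True-score variance = [0.9²·14.2²·0.77 + 0.5²·5.6²·0.73 + 1.1²·4.6²·0.89] + 152.238 = 154.273 + 152.238 = 306.511.
Reliability = 306.511 / 349.01 = 0.878.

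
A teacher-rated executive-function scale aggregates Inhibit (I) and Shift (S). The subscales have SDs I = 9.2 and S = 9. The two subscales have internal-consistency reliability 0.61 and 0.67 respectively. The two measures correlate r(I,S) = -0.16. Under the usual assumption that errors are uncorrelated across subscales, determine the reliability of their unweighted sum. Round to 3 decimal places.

0.571

Var(I+S) = 9.2² + 9² + 2·[9.2·9·(-0.16)] = 165.64 − 26.496 = 139.144.
Under uncorrelated errors the observed covariances equal the true-score covariances, so only the own-variance terms attenuate.
True-score variance = [9.2²·0.61 + 9²·0.67] − 26.496 = 105.9 − 26.496 = 79.4044.
Reliability = 79.4044 / 139.144 = 0.571.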